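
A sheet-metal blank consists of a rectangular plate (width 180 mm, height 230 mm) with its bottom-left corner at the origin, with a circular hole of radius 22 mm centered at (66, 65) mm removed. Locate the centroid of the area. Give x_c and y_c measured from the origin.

plate: A = 180 × 230 = 41400.00, centroid at (90.00, 115.00).
hole: A = −π·22² = -1520.53, centroid at (66.00, 65.00).
ΣA = 39879.47 mm²
ΣAx_c = (41400.00)(90.00) + (-1520.53)(66.00) = 3625644.96 mm³
ΣAy_c = (41400.00)(115.00) + (-1520.53)(65.00) = 4662165.50 mm³
x_c = 3625644.96 / 39879.47 = 90.92 mm
y_c = 4662165.50 / 39879.47 = 116.91 mm

x_c = 90.92 mm, y_c = 116.91 mm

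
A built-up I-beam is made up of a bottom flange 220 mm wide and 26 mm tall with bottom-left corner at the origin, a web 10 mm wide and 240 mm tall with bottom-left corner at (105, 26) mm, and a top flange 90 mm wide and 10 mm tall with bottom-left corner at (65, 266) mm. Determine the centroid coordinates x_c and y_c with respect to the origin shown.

Part | A | x̄ᵢ | ȳᵢ | A·x̄ᵢ | A·ȳᵢ
bottom flange | 5720.00 | 110.00 | 13.00 | 629200.00 | 74360.00
web | 2400.00 | 110.00 | 146.00 | 264000.00 | 350400.00
top flange | 900.00 | 110.00 | 271.00 | 99000.00 | 243900.00
Σ | 9020.00 |  |  | 992200.00 | 668660.00
x_c = 992200.00 / 9020.00 = 110.00 mm
y_c = 668660.00 / 9020.00 = 74.13 mm

x_c = 110.00 mm, y_c = 74.13 mm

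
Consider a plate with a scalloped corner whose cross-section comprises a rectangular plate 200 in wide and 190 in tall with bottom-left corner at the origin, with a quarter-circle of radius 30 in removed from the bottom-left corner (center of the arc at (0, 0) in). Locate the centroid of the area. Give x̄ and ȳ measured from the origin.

plate: A = 200 × 190 = 38000.00, centroid at (100.00, 95.00).
removed quarter-circle: A = −¼π·30² = -706.86, centroid at (12.73, 12.73).
ΣA = 37293.14 in²
ΣAx̄ = (38000.00)(100.00) + (-706.86)(12.73) = 3791000.00 in³
ΣAȳ = (38000.00)(95.00) + (-706.86)(12.73) = 3601000.00 in³
x̄ = 3791000.00 / 37293.14 = 101.65 in
ȳ = 3601000.00 / 37293.14 = 96.56 in

x̄ = 101.65 in, ȳ = 96.56 in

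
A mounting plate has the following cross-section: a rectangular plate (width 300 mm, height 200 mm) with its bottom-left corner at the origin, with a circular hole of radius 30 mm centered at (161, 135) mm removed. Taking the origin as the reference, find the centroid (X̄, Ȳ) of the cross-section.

X̄ = 149.46 mm, Ȳ = 98.27 mm

plate: A = 300 × 200 = 60000.00, centroid at (150.00, 100.00).
hole: A = −π·30² = -2827.43, centroid at (161.00, 135.00).
ΣA = 57172.57 mm², ΣAX̄ = 8544783.22 mm³, ΣAȲ = 5618296.49 mm³.
X̄ = 8544783.22/57172.57 = 149.46 mm; Ȳ = 5618296.49/57172.57 = 98.27 mm.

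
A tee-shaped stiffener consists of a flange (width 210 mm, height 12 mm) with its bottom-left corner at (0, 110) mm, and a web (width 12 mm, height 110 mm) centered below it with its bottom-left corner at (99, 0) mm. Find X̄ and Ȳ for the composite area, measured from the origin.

X̄ = 105.00 mm, Ȳ = 95.03 mm

web: A = 12 × 110 = 1320.00, centroid at (105.00, 55.00).
flange: A = 210 × 12 = 2520.00, centroid at (105.00, 116.00).
ΣA = 3840.00 mm²
ΣAX̄ = (1320.00)(105.00) + (2520.00)(105.00) = 403200.00 mm³
ΣAȲ = (1320.00)(55.00) + (2520.00)(116.00) = 364920.00 mm³
X̄ = 403200.00 / 3840.00 = 105.00 mm
Ȳ = 364920.00 / 3840.00 = 95.03 mm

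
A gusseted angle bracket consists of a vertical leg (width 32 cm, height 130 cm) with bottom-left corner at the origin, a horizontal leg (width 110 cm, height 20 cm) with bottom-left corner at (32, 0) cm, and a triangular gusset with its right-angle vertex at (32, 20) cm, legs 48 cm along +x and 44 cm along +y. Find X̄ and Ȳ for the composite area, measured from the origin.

vertical leg: A = 32 × 130 = 4160.00, centroid at (16.00, 65.00).
horizontal leg: A = 110 × 20 = 2200.00, centroid at (87.00, 10.00).
gusset: A = ½·48·44 = 1056.00, centroid at (48.00, 34.67).
ΣA = 7416.00 cm², ΣAX̄ = 308648.00 cm³, ΣAȲ = 329008.00 cm³.
X̄ = 308648.00/7416.00 = 41.62 cm; Ȳ = 329008.00/7416.00 = 44.36 cm.

X̄ = 41.62 cm, Ȳ = 44.36 cm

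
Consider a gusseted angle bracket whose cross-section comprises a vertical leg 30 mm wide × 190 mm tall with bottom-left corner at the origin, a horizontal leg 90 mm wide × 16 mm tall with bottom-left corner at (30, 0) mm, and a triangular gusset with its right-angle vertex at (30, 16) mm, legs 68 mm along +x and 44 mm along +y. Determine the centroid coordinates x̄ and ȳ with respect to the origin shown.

x̄ = 31.53 mm, ȳ = 69.35 mm

vertical leg: A = 30 × 190 = 5700.00, centroid at (15.00, 95.00).
horizontal leg: A = 90 × 16 = 1440.00, centroid at (75.00, 8.00).
gusset: A = ½·68·44 = 1496.00, centroid at (52.67, 30.67).
ΣA = 8636.00 mm²
ΣAx̄ = (5700.00)(15.00) + (1440.00)(75.00) + (1496.00)(52.67) = 272289.33 mm³
ΣAȳ = (5700.00)(95.00) + (1440.00)(8.00) + (1496.00)(30.67) = 598897.33 mm³
x̄ = 272289.33 / 8636.00 = 31.53 mm
ȳ = 598897.33 / 8636.00 = 69.35 mm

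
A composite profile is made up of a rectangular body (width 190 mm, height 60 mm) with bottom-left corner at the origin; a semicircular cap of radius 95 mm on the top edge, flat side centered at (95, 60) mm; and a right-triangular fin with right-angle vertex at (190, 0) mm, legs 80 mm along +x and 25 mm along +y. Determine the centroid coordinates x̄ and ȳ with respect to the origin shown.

x̄ = 99.58 mm, ȳ = 66.69 mm

rectangular body: A = 190 × 60 = 11400.00, centroid at (95.00, 30.00).
semicircular top: A = ½π·95² = 14176.44, centroid at (95.00, 100.32).
triangular fin: A = ½·80·25 = 1000.00, centroid at (216.67, 8.33).
ΣA = 26576.44 mm²
ΣAx̄ = (11400.00)(95.00) + (14176.44)(95.00) + (1000.00)(216.67) = 2646428.17 mm³
ΣAȳ = (11400.00)(30.00) + (14176.44)(100.32) + (1000.00)(8.33) = 1772502.88 mm³
x̄ = 2646428.17 / 26576.44 = 99.58 mm
ȳ = 1772502.88 / 26576.44 = 66.69 mm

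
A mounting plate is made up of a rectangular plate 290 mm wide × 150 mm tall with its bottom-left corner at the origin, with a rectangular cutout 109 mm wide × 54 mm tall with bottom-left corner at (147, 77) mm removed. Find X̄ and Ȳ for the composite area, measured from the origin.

X̄ = 136.16 mm, Ȳ = 70.46 mm

plate: A = 290 × 150 = 43500.00, centroid at (145.00, 75.00).
hole: A = −(109 × 54) = -5886.00, centroid at (201.50, 104.00).
ΣA = 37614.00 mm²
ΣAX̄ = (43500.00)(145.00) + (-5886.00)(201.50) = 5121471.00 mm³
ΣAȲ = (43500.00)(75.00) + (-5886.00)(104.00) = 2650356.00 mm³
X̄ = 5121471.00 / 37614.00 = 136.16 mm
Ȳ = 2650356.00 / 37614.00 = 70.46 mm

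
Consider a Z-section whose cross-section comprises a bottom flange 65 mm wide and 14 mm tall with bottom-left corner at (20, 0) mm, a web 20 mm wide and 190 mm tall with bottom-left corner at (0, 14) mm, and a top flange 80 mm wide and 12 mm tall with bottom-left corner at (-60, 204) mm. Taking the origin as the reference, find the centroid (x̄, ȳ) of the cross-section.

x̄ = 11.74 mm, ȳ = 109.73 mm

Part | A | x̄ᵢ | ȳᵢ | A·x̄ᵢ | A·ȳᵢ
bottom flange | 910.00 | 52.50 | 7.00 | 47775.00 | 6370.00
web | 3800.00 | 10.00 | 109.00 | 38000.00 | 414200.00
top flange | 960.00 | -20.00 | 210.00 | -19200.00 | 201600.00
Σ | 5670.00 |  |  | 66575.00 | 622170.00
x̄ = 66575.00 / 5670.00 = 11.74 mm
ȳ = 622170.00 / 5670.00 = 109.73 mm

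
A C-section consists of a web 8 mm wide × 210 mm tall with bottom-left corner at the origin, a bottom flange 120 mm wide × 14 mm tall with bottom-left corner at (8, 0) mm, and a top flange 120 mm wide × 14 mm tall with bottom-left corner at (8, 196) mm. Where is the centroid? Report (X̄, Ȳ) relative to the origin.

X̄ = 46.67 mm, Ȳ = 105.00 mm

web: A = 8 × 210 = 1680.00, centroid at (4.00, 105.00).
bottom flange: A = 120 × 14 = 1680.00, centroid at (68.00, 7.00).
top flange: A = 120 × 14 = 1680.00, centroid at (68.00, 203.00).
ΣA = 5040.00 mm²
ΣAX̄ = (1680.00)(4.00) + (1680.00)(68.00) + (1680.00)(68.00) = 235200.00 mm³
ΣAȲ = (1680.00)(105.00) + (1680.00)(7.00) + (1680.00)(203.00) = 529200.00 mm³
X̄ = 235200.00 / 5040.00 = 46.67 mm
Ȳ = 529200.00 / 5040.00 = 105.00 mm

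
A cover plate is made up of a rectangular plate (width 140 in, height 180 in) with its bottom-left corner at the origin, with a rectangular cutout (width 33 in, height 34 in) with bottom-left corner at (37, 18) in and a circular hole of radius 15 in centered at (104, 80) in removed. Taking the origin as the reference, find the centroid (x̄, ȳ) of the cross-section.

Part | A | x̄ᵢ | ȳᵢ | A·x̄ᵢ | A·ȳᵢ
plate | 25200.00 | 70.00 | 90.00 | 1764000.00 | 2268000.00
hole 1 | -1122.00 | 53.50 | 35.00 | -60027.00 | -39270.00
hole 2 | -706.86 | 104.00 | 80.00 | -73513.27 | -56548.67
Σ | 23371.14 |  |  | 1630459.73 | 2172181.33
x̄ = 1630459.73 / 23371.14 = 69.76 in
ȳ = 2172181.33 / 23371.14 = 92.94 in

x̄ = 69.76 in, ȳ = 92.94 in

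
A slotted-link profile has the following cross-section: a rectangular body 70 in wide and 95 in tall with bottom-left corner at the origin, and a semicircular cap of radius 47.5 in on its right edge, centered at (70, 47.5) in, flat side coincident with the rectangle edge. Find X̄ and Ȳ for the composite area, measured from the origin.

Part | A | x̄ᵢ | ȳᵢ | A·x̄ᵢ | A·ȳᵢ
rectangular body | 6650.00 | 35.00 | 47.50 | 232750.00 | 315875.00
semicircular end | 3544.11 | 90.16 | 47.50 | 319535.56 | 168345.19
Σ | 10194.11 |  |  | 552285.56 | 484220.19
X̄ = 552285.56 / 10194.11 = 54.18 in
Ȳ = 484220.19 / 10194.11 = 47.50 in

X̄ = 54.18 in, Ȳ = 47.50 in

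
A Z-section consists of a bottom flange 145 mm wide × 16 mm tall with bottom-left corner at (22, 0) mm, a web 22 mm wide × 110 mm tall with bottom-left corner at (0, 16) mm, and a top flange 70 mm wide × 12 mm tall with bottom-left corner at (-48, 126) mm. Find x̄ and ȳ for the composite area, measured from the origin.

Part | A | x̄ᵢ | ȳᵢ | A·x̄ᵢ | A·ȳᵢ
bottom flange | 2320.00 | 94.50 | 8.00 | 219240.00 | 18560.00
web | 2420.00 | 11.00 | 71.00 | 26620.00 | 171820.00
top flange | 840.00 | -13.00 | 132.00 | -10920.00 | 110880.00
Σ | 5580.00 |  |  | 234940.00 | 301260.00
x̄ = 234940.00 / 5580.00 = 42.10 mm
ȳ = 301260.00 / 5580.00 = 53.99 mm

x̄ = 42.10 mm, ȳ = 53.99 mm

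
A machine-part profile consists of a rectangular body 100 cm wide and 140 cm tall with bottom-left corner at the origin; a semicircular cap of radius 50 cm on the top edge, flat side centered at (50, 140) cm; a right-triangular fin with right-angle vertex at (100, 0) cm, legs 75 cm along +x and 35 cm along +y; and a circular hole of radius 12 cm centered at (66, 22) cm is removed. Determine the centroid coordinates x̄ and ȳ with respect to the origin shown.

x̄ = 54.85 cm, ȳ = 86.15 cm

Part | A | x̄ᵢ | ȳᵢ | A·x̄ᵢ | A·ȳᵢ
rectangular body | 14000.00 | 50.00 | 70.00 | 700000.00 | 980000.00
semicircular top | 3926.99 | 50.00 | 161.22 | 196349.54 | 633112.05
triangular fin | 1312.50 | 125.00 | 11.67 | 164062.50 | 15312.50
hole | -452.39 | 66.00 | 22.00 | -29857.70 | -9952.57
Σ | 18787.10 |  |  | 1030554.34 | 1618471.98
x̄ = 1030554.34 / 18787.10 = 54.85 cm
ȳ = 1618471.98 / 18787.10 = 86.15 cm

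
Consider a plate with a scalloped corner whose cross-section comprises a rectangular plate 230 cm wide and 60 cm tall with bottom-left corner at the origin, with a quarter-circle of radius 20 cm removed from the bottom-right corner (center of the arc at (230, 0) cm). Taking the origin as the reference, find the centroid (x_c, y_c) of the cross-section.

x_c = 112.52 cm, y_c = 30.50 cm

plate: A = 230 × 60 = 13800.00, centroid at (115.00, 30.00).
removed quarter-circle: A = −¼π·20² = -314.16, centroid at (221.51, 8.49).
ΣA = 13485.84 cm², ΣAx_c = 1517410.04 cm³, ΣAy_c = 411333.33 cm³.
x_c = 1517410.04/13485.84 = 112.52 cm; y_c = 411333.33/13485.84 = 30.50 cm.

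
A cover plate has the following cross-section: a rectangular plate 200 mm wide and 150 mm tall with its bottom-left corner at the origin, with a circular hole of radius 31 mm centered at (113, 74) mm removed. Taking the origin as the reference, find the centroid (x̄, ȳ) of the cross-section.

x̄ = 98.55 mm, ȳ = 75.11 mm

plate: A = 200 × 150 = 30000.00, centroid at (100.00, 75.00).
hole: A = −π·31² = -3019.07, centroid at (113.00, 74.00).
ΣA = 26980.93 mm²
ΣAx̄ = (30000.00)(100.00) + (-3019.07)(113.00) = 2658845.03 mm³
ΣAȳ = (30000.00)(75.00) + (-3019.07)(74.00) = 2026588.78 mm³
x̄ = 2658845.03 / 26980.93 = 98.55 mm
ȳ = 2026588.78 / 26980.93 = 75.11 mm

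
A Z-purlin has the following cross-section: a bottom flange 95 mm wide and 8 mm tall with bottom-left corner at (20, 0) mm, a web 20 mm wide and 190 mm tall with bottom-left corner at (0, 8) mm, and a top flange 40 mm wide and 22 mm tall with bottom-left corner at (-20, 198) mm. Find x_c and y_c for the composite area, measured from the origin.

x_c = 16.42 mm, y_c = 106.32 mm

bottom flange: A = 95 × 8 = 760.00, centroid at (67.50, 4.00).
web: A = 20 × 190 = 3800.00, centroid at (10.00, 103.00).
top flange: A = 40 × 22 = 880.00, centroid at (0.00, 209.00).
ΣA = 5440.00 mm²
ΣAx_c = (760.00)(67.50) + (3800.00)(10.00) + (880.00)(0.00) = 89300.00 mm³
ΣAy_c = (760.00)(4.00) + (3800.00)(103.00) + (880.00)(209.00) = 578360.00 mm³
x_c = 89300.00 / 5440.00 = 16.42 mm
y_c = 578360.00 / 5440.00 = 106.32 mm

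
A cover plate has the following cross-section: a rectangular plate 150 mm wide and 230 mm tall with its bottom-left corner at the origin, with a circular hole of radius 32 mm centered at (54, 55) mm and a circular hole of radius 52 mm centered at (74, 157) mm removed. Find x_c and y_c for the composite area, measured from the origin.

plate: A = 150 × 230 = 34500.00, centroid at (75.00, 115.00).
hole 1: A = −π·32² = -3216.99, centroid at (54.00, 55.00).
hole 2: A = −π·52² = -8494.87, centroid at (74.00, 157.00).
ΣA = 22788.14 mm²
ΣAx_c = (34500.00)(75.00) + (-3216.99)(54.00) + (-8494.87)(74.00) = 1785162.37 mm³
ΣAy_c = (34500.00)(115.00) + (-3216.99)(55.00) + (-8494.87)(157.00) = 2456871.46 mm³
x_c = 1785162.37 / 22788.14 = 78.34 mm
y_c = 2456871.46 / 22788.14 = 107.81 mm

x_c = 78.34 mm, y_c = 107.81 mm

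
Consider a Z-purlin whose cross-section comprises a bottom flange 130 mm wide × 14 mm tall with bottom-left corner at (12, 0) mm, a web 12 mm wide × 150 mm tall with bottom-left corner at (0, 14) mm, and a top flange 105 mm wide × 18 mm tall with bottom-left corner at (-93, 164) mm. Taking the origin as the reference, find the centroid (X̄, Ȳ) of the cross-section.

X̄ = 13.50 mm, Ȳ = 90.73 mm

Part | A | x̄ᵢ | ȳᵢ | A·x̄ᵢ | A·ȳᵢ
bottom flange | 1820.00 | 77.00 | 7.00 | 140140.00 | 12740.00
web | 1800.00 | 6.00 | 89.00 | 10800.00 | 160200.00
top flange | 1890.00 | -40.50 | 173.00 | -76545.00 | 326970.00
Σ | 5510.00 |  |  | 74395.00 | 499910.00
X̄ = 74395.00 / 5510.00 = 13.50 mm
Ȳ = 499910.00 / 5510.00 = 90.73 mm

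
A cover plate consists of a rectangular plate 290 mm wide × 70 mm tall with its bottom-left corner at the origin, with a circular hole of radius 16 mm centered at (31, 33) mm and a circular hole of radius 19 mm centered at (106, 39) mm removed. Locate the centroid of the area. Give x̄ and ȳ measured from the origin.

plate: A = 290 × 70 = 20300.00, centroid at (145.00, 35.00).
hole 1: A = −π·16² = -804.25, centroid at (31.00, 33.00).
hole 2: A = −π·19² = -1134.11, centroid at (106.00, 39.00).
ΣA = 18361.64 mm², ΣAx̄ = 2798352.14 mm³, ΣAȳ = 639729.34 mm³.
x̄ = 2798352.14/18361.64 = 152.40 mm; ȳ = 639729.34/18361.64 = 34.84 mm.

x̄ = 152.40 mm, ȳ = 34.84 mm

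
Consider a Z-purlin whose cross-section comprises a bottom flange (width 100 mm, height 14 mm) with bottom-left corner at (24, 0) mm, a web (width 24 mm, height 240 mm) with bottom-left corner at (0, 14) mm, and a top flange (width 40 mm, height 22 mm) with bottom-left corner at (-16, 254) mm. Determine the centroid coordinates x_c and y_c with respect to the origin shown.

x_c = 21.92 mm, y_c = 126.22 mm

Part | A | x̄ᵢ | ȳᵢ | A·x̄ᵢ | A·ȳᵢ
bottom flange | 1400.00 | 74.00 | 7.00 | 103600.00 | 9800.00
web | 5760.00 | 12.00 | 134.00 | 69120.00 | 771840.00
top flange | 880.00 | 4.00 | 265.00 | 3520.00 | 233200.00
Σ | 8040.00 |  |  | 176240.00 | 1014840.00
x_c = 176240.00 / 8040.00 = 21.92 mm
y_c = 1014840.00 / 8040.00 = 126.22 mm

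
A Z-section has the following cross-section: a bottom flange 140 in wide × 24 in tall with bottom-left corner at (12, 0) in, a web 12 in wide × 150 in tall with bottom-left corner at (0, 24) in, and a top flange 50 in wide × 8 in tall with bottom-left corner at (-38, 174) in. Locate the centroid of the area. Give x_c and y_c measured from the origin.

x_c = 50.56 in, y_c = 52.11 in

bottom flange: A = 140 × 24 = 3360.00, centroid at (82.00, 12.00).
web: A = 12 × 150 = 1800.00, centroid at (6.00, 99.00).
top flange: A = 50 × 8 = 400.00, centroid at (-13.00, 178.00).
ΣA = 5560.00 in²
ΣAx_c = (3360.00)(82.00) + (1800.00)(6.00) + (400.00)(-13.00) = 281120.00 in³
ΣAy_c = (3360.00)(12.00) + (1800.00)(99.00) + (400.00)(178.00) = 289720.00 in³
x_c = 281120.00 / 5560.00 = 50.56 in
y_c = 289720.00 / 5560.00 = 52.11 in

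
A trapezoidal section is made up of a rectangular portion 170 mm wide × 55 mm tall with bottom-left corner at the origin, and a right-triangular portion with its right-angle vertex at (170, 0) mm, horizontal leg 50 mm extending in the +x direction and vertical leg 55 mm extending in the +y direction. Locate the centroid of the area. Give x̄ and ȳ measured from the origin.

Part | A | x̄ᵢ | ȳᵢ | A·x̄ᵢ | A·ȳᵢ
rectangular portion | 9350.00 | 85.00 | 27.50 | 794750.00 | 257125.00
triangular portion | 1375.00 | 186.67 | 18.33 | 256666.67 | 25208.33
Σ | 10725.00 |  |  | 1051416.67 | 282333.33
x̄ = 1051416.67 / 10725.00 = 98.03 mm
ȳ = 282333.33 / 10725.00 = 26.32 mm

x̄ = 98.03 mm, ȳ = 26.32 mm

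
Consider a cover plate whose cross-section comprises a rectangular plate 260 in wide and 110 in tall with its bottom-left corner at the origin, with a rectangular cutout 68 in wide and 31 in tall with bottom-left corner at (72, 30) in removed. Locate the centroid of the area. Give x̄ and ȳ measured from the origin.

Part | A | x̄ᵢ | ȳᵢ | A·x̄ᵢ | A·ȳᵢ
plate | 28600.00 | 130.00 | 55.00 | 3718000.00 | 1573000.00
hole | -2108.00 | 106.00 | 45.50 | -223448.00 | -95914.00
Σ | 26492.00 |  |  | 3494552.00 | 1477086.00
x̄ = 3494552.00 / 26492.00 = 131.91 in
ȳ = 1477086.00 / 26492.00 = 55.76 in

x̄ = 131.91 in, ȳ = 55.76 in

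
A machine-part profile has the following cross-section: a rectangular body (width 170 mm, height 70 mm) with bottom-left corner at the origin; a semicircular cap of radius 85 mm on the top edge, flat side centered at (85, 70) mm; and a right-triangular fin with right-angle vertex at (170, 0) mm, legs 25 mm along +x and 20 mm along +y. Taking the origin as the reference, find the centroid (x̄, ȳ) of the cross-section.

Part | A | x̄ᵢ | ȳᵢ | A·x̄ᵢ | A·ȳᵢ
rectangular body | 11900.00 | 85.00 | 35.00 | 1011500.00 | 416500.00
semicircular top | 11349.00 | 85.00 | 106.08 | 964665.29 | 1203846.91
triangular fin | 250.00 | 178.33 | 6.67 | 44583.33 | 1666.67
Σ | 23499.00 |  |  | 2020748.63 | 1622013.58
x̄ = 2020748.63 / 23499.00 = 85.99 mm
ȳ = 1622013.58 / 23499.00 = 69.02 mm

x̄ = 85.99 mm, ȳ = 69.02 mm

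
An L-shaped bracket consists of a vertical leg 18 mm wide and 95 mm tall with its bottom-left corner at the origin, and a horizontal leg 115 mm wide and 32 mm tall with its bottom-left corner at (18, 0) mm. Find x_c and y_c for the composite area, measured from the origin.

x_c = 54.40 mm, y_c = 25.99 mm

Part | A | x̄ᵢ | ȳᵢ | A·x̄ᵢ | A·ȳᵢ
vertical leg | 1710.00 | 9.00 | 47.50 | 15390.00 | 81225.00
horizontal leg | 3680.00 | 75.50 | 16.00 | 277840.00 | 58880.00
Σ | 5390.00 |  |  | 293230.00 | 140105.00
x_c = 293230.00 / 5390.00 = 54.40 mm
y_c = 140105.00 / 5390.00 = 25.99 mm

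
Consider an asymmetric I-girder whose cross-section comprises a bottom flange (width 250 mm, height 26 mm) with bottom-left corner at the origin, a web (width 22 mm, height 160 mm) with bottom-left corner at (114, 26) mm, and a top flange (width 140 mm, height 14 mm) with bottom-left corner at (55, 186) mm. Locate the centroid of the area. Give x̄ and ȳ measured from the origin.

bottom flange: A = 250 × 26 = 6500.00, centroid at (125.00, 13.00).
web: A = 22 × 160 = 3520.00, centroid at (125.00, 106.00).
top flange: A = 140 × 14 = 1960.00, centroid at (125.00, 193.00).
ΣA = 11980.00 mm²
ΣAx̄ = (6500.00)(125.00) + (3520.00)(125.00) + (1960.00)(125.00) = 1497500.00 mm³
ΣAȳ = (6500.00)(13.00) + (3520.00)(106.00) + (1960.00)(193.00) = 835900.00 mm³
x̄ = 1497500.00 / 11980.00 = 125.00 mm
ȳ = 835900.00 / 11980.00 = 69.77 mm

x̄ = 125.00 mm, ȳ = 69.77 mm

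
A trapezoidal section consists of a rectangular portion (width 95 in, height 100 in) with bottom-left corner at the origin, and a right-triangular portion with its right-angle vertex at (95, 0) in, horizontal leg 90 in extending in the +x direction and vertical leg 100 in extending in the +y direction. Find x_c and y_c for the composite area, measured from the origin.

x_c = 72.41 in, y_c = 44.64 in

Part | A | x̄ᵢ | ȳᵢ | A·x̄ᵢ | A·ȳᵢ
rectangular portion | 9500.00 | 47.50 | 50.00 | 451250.00 | 475000.00
triangular portion | 4500.00 | 125.00 | 33.33 | 562500.00 | 150000.00
Σ | 14000.00 |  |  | 1013750.00 | 625000.00
x_c = 1013750.00 / 14000.00 = 72.41 in
y_c = 625000.00 / 14000.00 = 44.64 in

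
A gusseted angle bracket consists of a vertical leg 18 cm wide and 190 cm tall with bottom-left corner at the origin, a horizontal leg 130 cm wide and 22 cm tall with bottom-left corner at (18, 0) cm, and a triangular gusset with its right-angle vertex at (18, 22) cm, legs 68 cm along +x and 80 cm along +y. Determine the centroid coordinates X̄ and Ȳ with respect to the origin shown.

X̄ = 42.09 cm, Ȳ = 54.30 cm

Part | A | x̄ᵢ | ȳᵢ | A·x̄ᵢ | A·ȳᵢ
vertical leg | 3420.00 | 9.00 | 95.00 | 30780.00 | 324900.00
horizontal leg | 2860.00 | 83.00 | 11.00 | 237380.00 | 31460.00
gusset | 2720.00 | 40.67 | 48.67 | 110613.33 | 132373.33
Σ | 9000.00 |  |  | 378773.33 | 488733.33
X̄ = 378773.33 / 9000.00 = 42.09 cm
Ȳ = 488733.33 / 9000.00 = 54.30 cm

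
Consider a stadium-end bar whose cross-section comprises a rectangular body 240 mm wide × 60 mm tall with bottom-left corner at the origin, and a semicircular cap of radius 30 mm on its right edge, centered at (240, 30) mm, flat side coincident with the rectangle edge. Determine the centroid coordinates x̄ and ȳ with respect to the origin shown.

Part | A | x̄ᵢ | ȳᵢ | A·x̄ᵢ | A·ȳᵢ
rectangular body | 14400.00 | 120.00 | 30.00 | 1728000.00 | 432000.00
semicircular end | 1413.72 | 252.73 | 30.00 | 357292.01 | 42411.50
Σ | 15813.72 |  |  | 2085292.01 | 474411.50
x̄ = 2085292.01 / 15813.72 = 131.87 mm
ȳ = 474411.50 / 15813.72 = 30.00 mm

x̄ = 131.87 mm, ȳ = 30.00 mm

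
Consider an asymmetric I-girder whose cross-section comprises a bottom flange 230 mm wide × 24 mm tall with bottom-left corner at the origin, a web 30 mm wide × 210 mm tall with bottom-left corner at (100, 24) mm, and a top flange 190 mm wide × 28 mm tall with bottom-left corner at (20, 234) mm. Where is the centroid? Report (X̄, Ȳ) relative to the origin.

bottom flange: A = 230 × 24 = 5520.00, centroid at (115.00, 12.00).
web: A = 30 × 210 = 6300.00, centroid at (115.00, 129.00).
top flange: A = 190 × 28 = 5320.00, centroid at (115.00, 248.00).
ΣA = 17140.00 mm²
ΣAX̄ = (5520.00)(115.00) + (6300.00)(115.00) + (5320.00)(115.00) = 1971100.00 mm³
ΣAȲ = (5520.00)(12.00) + (6300.00)(129.00) + (5320.00)(248.00) = 2198300.00 mm³
X̄ = 1971100.00 / 17140.00 = 115.00 mm
Ȳ = 2198300.00 / 17140.00 = 128.26 mm

X̄ = 115.00 mm, Ȳ = 128.26 mm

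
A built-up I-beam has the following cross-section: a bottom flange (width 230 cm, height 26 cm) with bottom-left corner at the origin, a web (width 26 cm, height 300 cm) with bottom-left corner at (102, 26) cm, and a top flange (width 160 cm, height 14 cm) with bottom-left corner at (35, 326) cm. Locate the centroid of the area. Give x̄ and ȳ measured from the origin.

x̄ = 115.00 cm, ȳ = 137.11 cm

bottom flange: A = 230 × 26 = 5980.00, centroid at (115.00, 13.00).
web: A = 26 × 300 = 7800.00, centroid at (115.00, 176.00).
top flange: A = 160 × 14 = 2240.00, centroid at (115.00, 333.00).
ΣA = 16020.00 cm², ΣAx̄ = 1842300.00 cm³, ΣAȳ = 2196460.00 cm³.
x̄ = 1842300.00/16020.00 = 115.00 cm; ȳ = 2196460.00/16020.00 = 137.11 cm.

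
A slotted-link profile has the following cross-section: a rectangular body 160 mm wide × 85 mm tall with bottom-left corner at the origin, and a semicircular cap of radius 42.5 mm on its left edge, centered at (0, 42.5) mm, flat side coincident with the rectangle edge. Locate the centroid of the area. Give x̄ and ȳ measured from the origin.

Part | A | x̄ᵢ | ȳᵢ | A·x̄ᵢ | A·ȳᵢ
rectangular body | 13600.00 | 80.00 | 42.50 | 1088000.00 | 578000.00
semicircular end | 2837.25 | -18.04 | 42.50 | -51177.08 | 120583.16
Σ | 16437.25 |  |  | 1036822.92 | 698583.16
x̄ = 1036822.92 / 16437.25 = 63.08 mm
ȳ = 698583.16 / 16437.25 = 42.50 mm

x̄ = 63.08 mm, ȳ = 42.50 mm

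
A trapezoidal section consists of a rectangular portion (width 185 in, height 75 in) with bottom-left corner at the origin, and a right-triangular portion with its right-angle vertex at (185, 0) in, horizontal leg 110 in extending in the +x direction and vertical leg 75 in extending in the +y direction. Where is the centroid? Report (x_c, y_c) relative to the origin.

rectangular portion: A = 185 × 75 = 13875.00, centroid at (92.50, 37.50).
triangular portion: A = ½·110·75 = 4125.00, centroid at (221.67, 25.00).
ΣA = 18000.00 in², ΣAx_c = 2197812.50 in³, ΣAy_c = 623437.50 in³.
x_c = 2197812.50/18000.00 = 122.10 in; y_c = 623437.50/18000.00 = 34.64 in.

x_c = 122.10 in, y_c = 34.64 in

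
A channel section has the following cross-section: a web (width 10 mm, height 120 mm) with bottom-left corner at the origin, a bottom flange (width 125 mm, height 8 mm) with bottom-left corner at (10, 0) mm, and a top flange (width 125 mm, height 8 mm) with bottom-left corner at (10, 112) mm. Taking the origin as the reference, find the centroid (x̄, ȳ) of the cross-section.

web: A = 10 × 120 = 1200.00, centroid at (5.00, 60.00).
bottom flange: A = 125 × 8 = 1000.00, centroid at (72.50, 4.00).
top flange: A = 125 × 8 = 1000.00, centroid at (72.50, 116.00).
ΣA = 3200.00 mm², ΣAx̄ = 151000.00 mm³, ΣAȳ = 192000.00 mm³.
x̄ = 151000.00/3200.00 = 47.19 mm; ȳ = 192000.00/3200.00 = 60.00 mm.

x̄ = 47.19 mm, ȳ = 60.00 mm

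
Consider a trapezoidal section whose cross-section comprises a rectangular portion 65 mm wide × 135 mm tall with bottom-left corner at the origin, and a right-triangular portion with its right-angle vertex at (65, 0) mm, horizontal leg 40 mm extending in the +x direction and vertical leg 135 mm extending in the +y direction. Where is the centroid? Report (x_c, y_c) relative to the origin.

rectangular portion: A = 65 × 135 = 8775.00, centroid at (32.50, 67.50).
triangular portion: A = ½·40·135 = 2700.00, centroid at (78.33, 45.00).
ΣA = 11475.00 mm², ΣAx_c = 496687.50 mm³, ΣAy_c = 713812.50 mm³.
x_c = 496687.50/11475.00 = 43.28 mm; y_c = 713812.50/11475.00 = 62.21 mm.

x_c = 43.28 mm, y_c = 62.21 mm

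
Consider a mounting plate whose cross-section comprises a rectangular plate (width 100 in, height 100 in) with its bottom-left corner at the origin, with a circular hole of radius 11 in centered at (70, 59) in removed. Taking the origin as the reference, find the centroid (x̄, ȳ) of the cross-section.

plate: A = 100 × 100 = 10000.00, centroid at (50.00, 50.00).
hole: A = −π·11² = -380.13, centroid at (70.00, 59.00).
ΣA = 9619.87 in², ΣAx̄ = 473390.71 in³, ΣAȳ = 477572.17 in³.
x̄ = 473390.71/9619.87 = 49.21 in; ȳ = 477572.17/9619.87 = 49.64 in.

x̄ = 49.21 in, ȳ = 49.64 in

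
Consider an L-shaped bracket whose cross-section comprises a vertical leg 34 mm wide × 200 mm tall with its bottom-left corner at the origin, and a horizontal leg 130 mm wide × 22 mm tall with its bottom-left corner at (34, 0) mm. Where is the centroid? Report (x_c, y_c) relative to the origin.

Part | A | x̄ᵢ | ȳᵢ | A·x̄ᵢ | A·ȳᵢ
vertical leg | 6800.00 | 17.00 | 100.00 | 115600.00 | 680000.00
horizontal leg | 2860.00 | 99.00 | 11.00 | 283140.00 | 31460.00
Σ | 9660.00 |  |  | 398740.00 | 711460.00
x_c = 398740.00 / 9660.00 = 41.28 mm
y_c = 711460.00 / 9660.00 = 73.65 mm

x_c = 41.28 mm, y_c = 73.65 mm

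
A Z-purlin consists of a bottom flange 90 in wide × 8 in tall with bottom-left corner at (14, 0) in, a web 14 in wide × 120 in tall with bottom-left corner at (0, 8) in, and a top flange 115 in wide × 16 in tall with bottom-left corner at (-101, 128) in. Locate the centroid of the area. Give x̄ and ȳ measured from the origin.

Part | A | x̄ᵢ | ȳᵢ | A·x̄ᵢ | A·ȳᵢ
bottom flange | 720.00 | 59.00 | 4.00 | 42480.00 | 2880.00
web | 1680.00 | 7.00 | 68.00 | 11760.00 | 114240.00
top flange | 1840.00 | -43.50 | 136.00 | -80040.00 | 250240.00
Σ | 4240.00 |  |  | -25800.00 | 367360.00
x̄ = -25800.00 / 4240.00 = -6.08 in
ȳ = 367360.00 / 4240.00 = 86.64 in

x̄ = -6.08 in, ȳ = 86.64 in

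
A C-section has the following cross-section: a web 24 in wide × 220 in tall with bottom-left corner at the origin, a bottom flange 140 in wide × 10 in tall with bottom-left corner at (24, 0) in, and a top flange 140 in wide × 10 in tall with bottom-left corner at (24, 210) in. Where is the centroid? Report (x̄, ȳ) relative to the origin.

x̄ = 40.42 in, ȳ = 110.00 in

web: A = 24 × 220 = 5280.00, centroid at (12.00, 110.00).
bottom flange: A = 140 × 10 = 1400.00, centroid at (94.00, 5.00).
top flange: A = 140 × 10 = 1400.00, centroid at (94.00, 215.00).
ΣA = 8080.00 in²
ΣAx̄ = (5280.00)(12.00) + (1400.00)(94.00) + (1400.00)(94.00) = 326560.00 in³
ΣAȳ = (5280.00)(110.00) + (1400.00)(5.00) + (1400.00)(215.00) = 888800.00 in³
x̄ = 326560.00 / 8080.00 = 40.42 in
ȳ = 888800.00 / 8080.00 = 110.00 in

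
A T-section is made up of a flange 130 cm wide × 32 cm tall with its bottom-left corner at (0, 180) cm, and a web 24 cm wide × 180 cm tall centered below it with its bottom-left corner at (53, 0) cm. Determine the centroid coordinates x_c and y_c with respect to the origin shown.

web: A = 24 × 180 = 4320.00, centroid at (65.00, 90.00).
flange: A = 130 × 32 = 4160.00, centroid at (65.00, 196.00).
ΣA = 8480.00 cm²
ΣAx_c = (4320.00)(65.00) + (4160.00)(65.00) = 551200.00 cm³
ΣAy_c = (4320.00)(90.00) + (4160.00)(196.00) = 1204160.00 cm³
x_c = 551200.00 / 8480.00 = 65.00 cm
y_c = 1204160.00 / 8480.00 = 142.00 cm

x_c = 65.00 cm, y_c = 142.00 cm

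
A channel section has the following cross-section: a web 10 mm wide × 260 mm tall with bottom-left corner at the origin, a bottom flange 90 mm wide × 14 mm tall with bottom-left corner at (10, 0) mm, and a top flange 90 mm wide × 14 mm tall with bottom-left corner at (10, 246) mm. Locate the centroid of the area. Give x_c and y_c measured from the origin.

web: A = 10 × 260 = 2600.00, centroid at (5.00, 130.00).
bottom flange: A = 90 × 14 = 1260.00, centroid at (55.00, 7.00).
top flange: A = 90 × 14 = 1260.00, centroid at (55.00, 253.00).
ΣA = 5120.00 mm²
ΣAx_c = (2600.00)(5.00) + (1260.00)(55.00) + (1260.00)(55.00) = 151600.00 mm³
ΣAy_c = (2600.00)(130.00) + (1260.00)(7.00) + (1260.00)(253.00) = 665600.00 mm³
x_c = 151600.00 / 5120.00 = 29.61 mm
y_c = 665600.00 / 5120.00 = 130.00 mm

x_c = 29.61 mm, y_c = 130.00 mm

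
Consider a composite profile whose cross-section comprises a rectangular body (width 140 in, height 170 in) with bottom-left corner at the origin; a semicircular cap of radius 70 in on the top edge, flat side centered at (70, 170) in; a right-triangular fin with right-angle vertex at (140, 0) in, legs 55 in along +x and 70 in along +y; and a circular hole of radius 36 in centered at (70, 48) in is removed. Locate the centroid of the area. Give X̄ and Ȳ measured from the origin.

rectangular body: A = 140 × 170 = 23800.00, centroid at (70.00, 85.00).
semicircular top: A = ½π·70² = 7696.90, centroid at (70.00, 199.71).
triangular fin: A = ½·55·70 = 1925.00, centroid at (158.33, 23.33).
hole: A = −π·36² = -4071.50, centroid at (70.00, 48.00).
ΣA = 29350.40 in²
ΣAX̄ = (23800.00)(70.00) + (7696.90)(70.00) + (1925.00)(158.33) + (-4071.50)(70.00) = 2224569.52 in³
ΣAȲ = (23800.00)(85.00) + (7696.90)(199.71) + (1925.00)(23.33) + (-4071.50)(48.00) = 3409624.48 in³
X̄ = 2224569.52 / 29350.40 = 75.79 in
Ȳ = 3409624.48 / 29350.40 = 116.17 in

X̄ = 75.79 in, Ȳ = 116.17 in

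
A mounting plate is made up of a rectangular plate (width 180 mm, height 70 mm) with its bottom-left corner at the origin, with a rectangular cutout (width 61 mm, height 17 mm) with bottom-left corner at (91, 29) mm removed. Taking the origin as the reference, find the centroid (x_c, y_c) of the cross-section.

x_c = 87.17 mm, y_c = 34.78 mm

Part | A | x̄ᵢ | ȳᵢ | A·x̄ᵢ | A·ȳᵢ
plate | 12600.00 | 90.00 | 35.00 | 1134000.00 | 441000.00
hole | -1037.00 | 121.50 | 37.50 | -125995.50 | -38887.50
Σ | 11563.00 |  |  | 1008004.50 | 402112.50
x_c = 1008004.50 / 11563.00 = 87.17 mm
y_c = 402112.50 / 11563.00 = 34.78 mm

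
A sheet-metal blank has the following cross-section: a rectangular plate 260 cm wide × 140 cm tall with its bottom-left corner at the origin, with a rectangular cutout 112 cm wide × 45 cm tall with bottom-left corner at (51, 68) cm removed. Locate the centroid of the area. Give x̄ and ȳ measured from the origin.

plate: A = 260 × 140 = 36400.00, centroid at (130.00, 70.00).
hole: A = −(112 × 45) = -5040.00, centroid at (107.00, 90.50).
ΣA = 31360.00 cm²
ΣAx̄ = (36400.00)(130.00) + (-5040.00)(107.00) = 4192720.00 cm³
ΣAȳ = (36400.00)(70.00) + (-5040.00)(90.50) = 2091880.00 cm³
x̄ = 4192720.00 / 31360.00 = 133.70 cm
ȳ = 2091880.00 / 31360.00 = 66.71 cm

x̄ = 133.70 cm, ȳ = 66.71 cm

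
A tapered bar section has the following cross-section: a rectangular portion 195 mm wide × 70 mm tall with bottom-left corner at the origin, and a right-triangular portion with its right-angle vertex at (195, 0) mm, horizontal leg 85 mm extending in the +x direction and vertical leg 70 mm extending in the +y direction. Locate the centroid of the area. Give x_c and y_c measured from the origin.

x_c = 120.02 mm, y_c = 32.91 mm

rectangular portion: A = 195 × 70 = 13650.00, centroid at (97.50, 35.00).
triangular portion: A = ½·85·70 = 2975.00, centroid at (223.33, 23.33).
ΣA = 16625.00 mm²
ΣAx_c = (13650.00)(97.50) + (2975.00)(223.33) = 1995291.67 mm³
ΣAy_c = (13650.00)(35.00) + (2975.00)(23.33) = 547166.67 mm³
x_c = 1995291.67 / 16625.00 = 120.02 mm
y_c = 547166.67 / 16625.00 = 32.91 mm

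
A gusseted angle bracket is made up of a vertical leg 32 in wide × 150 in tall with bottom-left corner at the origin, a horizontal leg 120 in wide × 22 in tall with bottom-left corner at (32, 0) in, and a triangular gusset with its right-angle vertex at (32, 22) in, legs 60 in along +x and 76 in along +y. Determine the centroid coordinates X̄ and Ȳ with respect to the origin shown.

vertical leg: A = 32 × 150 = 4800.00, centroid at (16.00, 75.00).
horizontal leg: A = 120 × 22 = 2640.00, centroid at (92.00, 11.00).
gusset: A = ½·60·76 = 2280.00, centroid at (52.00, 47.33).
ΣA = 9720.00 in², ΣAX̄ = 438240.00 in³, ΣAȲ = 496960.00 in³.
X̄ = 438240.00/9720.00 = 45.09 in; Ȳ = 496960.00/9720.00 = 51.13 in.

X̄ = 45.09 in, Ȳ = 51.13 in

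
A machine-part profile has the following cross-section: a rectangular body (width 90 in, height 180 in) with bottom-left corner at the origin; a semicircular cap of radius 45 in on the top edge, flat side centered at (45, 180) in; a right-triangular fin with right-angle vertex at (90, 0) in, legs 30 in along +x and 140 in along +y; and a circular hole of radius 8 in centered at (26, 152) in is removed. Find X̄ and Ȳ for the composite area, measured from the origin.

rectangular body: A = 90 × 180 = 16200.00, centroid at (45.00, 90.00).
semicircular top: A = ½π·45² = 3180.86, centroid at (45.00, 199.10).
triangular fin: A = ½·30·140 = 2100.00, centroid at (100.00, 46.67).
hole: A = −π·8² = -201.06, centroid at (26.00, 152.00).
ΣA = 21279.80 in², ΣAX̄ = 1076911.21 in³, ΣAȲ = 2158743.85 in³.
X̄ = 1076911.21/21279.80 = 50.61 in; Ȳ = 2158743.85/21279.80 = 101.45 in.

X̄ = 50.61 in, Ȳ = 101.45 in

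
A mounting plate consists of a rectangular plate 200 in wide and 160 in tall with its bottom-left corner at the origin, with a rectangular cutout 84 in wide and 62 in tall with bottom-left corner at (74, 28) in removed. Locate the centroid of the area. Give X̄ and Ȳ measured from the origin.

Part | A | x̄ᵢ | ȳᵢ | A·x̄ᵢ | A·ȳᵢ
plate | 32000.00 | 100.00 | 80.00 | 3200000.00 | 2560000.00
hole | -5208.00 | 116.00 | 59.00 | -604128.00 | -307272.00
Σ | 26792.00 |  |  | 2595872.00 | 2252728.00
X̄ = 2595872.00 / 26792.00 = 96.89 in
Ȳ = 2252728.00 / 26792.00 = 84.08 in

X̄ = 96.89 in, Ȳ = 84.08 in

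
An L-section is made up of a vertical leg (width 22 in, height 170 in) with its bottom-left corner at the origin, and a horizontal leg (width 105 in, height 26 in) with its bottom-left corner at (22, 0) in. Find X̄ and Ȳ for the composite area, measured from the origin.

vertical leg: A = 22 × 170 = 3740.00, centroid at (11.00, 85.00).
horizontal leg: A = 105 × 26 = 2730.00, centroid at (74.50, 13.00).
ΣA = 6470.00 in², ΣAX̄ = 244525.00 in³, ΣAȲ = 353390.00 in³.
X̄ = 244525.00/6470.00 = 37.79 in; Ȳ = 353390.00/6470.00 = 54.62 in.

X̄ = 37.79 in, Ȳ = 54.62 in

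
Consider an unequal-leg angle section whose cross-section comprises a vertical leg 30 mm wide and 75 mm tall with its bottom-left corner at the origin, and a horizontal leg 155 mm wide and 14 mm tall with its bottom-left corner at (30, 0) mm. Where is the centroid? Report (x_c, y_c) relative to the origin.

vertical leg: A = 30 × 75 = 2250.00, centroid at (15.00, 37.50).
horizontal leg: A = 155 × 14 = 2170.00, centroid at (107.50, 7.00).
ΣA = 4420.00 mm²
ΣAx_c = (2250.00)(15.00) + (2170.00)(107.50) = 267025.00 mm³
ΣAy_c = (2250.00)(37.50) + (2170.00)(7.00) = 99565.00 mm³
x_c = 267025.00 / 4420.00 = 60.41 mm
y_c = 99565.00 / 4420.00 = 22.53 mm

x_c = 60.41 mm, y_c = 22.53 mm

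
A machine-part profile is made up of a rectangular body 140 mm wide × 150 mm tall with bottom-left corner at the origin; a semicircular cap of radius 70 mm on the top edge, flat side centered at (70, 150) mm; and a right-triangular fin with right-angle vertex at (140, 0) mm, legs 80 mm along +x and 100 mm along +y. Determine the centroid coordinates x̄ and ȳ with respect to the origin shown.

rectangular body: A = 140 × 150 = 21000.00, centroid at (70.00, 75.00).
semicircular top: A = ½π·70² = 7696.90, centroid at (70.00, 179.71).
triangular fin: A = ½·80·100 = 4000.00, centroid at (166.67, 33.33).
ΣA = 32696.90 mm², ΣAx̄ = 2675449.81 mm³, ΣAȳ = 3091535.30 mm³.
x̄ = 2675449.81/32696.90 = 81.83 mm; ȳ = 3091535.30/32696.90 = 94.55 mm.

x̄ = 81.83 mm, ȳ = 94.55 mm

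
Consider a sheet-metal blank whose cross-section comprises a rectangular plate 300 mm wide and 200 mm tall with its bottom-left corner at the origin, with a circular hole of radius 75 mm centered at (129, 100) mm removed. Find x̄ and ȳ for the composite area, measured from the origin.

x̄ = 158.77 mm, ȳ = 100.00 mm

Part | A | x̄ᵢ | ȳᵢ | A·x̄ᵢ | A·ȳᵢ
plate | 60000.00 | 150.00 | 100.00 | 9000000.00 | 6000000.00
hole | -17671.46 | 129.00 | 100.00 | -2279618.17 | -1767145.87
Σ | 42328.54 |  |  | 6720381.83 | 4232854.13
x̄ = 6720381.83 / 42328.54 = 158.77 mm
ȳ = 4232854.13 / 42328.54 = 100.00 mm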